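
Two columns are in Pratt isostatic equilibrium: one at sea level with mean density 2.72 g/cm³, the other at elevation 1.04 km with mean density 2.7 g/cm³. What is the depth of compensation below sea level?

ρ_ref D = ρ (D + h) → D (ρ_ref − ρ) = ρ h.
D = ρ h/(ρ_ref − ρ) = 2.7 × 1.04 km/(2.72 − 2.7) = 140 km.

140 km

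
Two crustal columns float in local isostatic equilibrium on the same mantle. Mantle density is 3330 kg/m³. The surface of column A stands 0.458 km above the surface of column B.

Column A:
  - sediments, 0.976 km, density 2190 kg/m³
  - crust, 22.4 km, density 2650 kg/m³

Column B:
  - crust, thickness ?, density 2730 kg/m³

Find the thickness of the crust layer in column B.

24.7 km

Take the compensation level at the base of the deeper column (depth z_c below the surface of column A) and equate Σ ρ_i t_i down to z_c; mantle fills any gap and the z_c terms cancel.
Column A: 0.976×2190 + 22.4×2650 + (z_c − 23.376)×3330
Column B: 0.458×0 + x×2730 + (z_c − 0.458 − 0 − x)×3330
The z_c×3330 term appears on both sides and cancels. Collect the known terms of each column as K = Σ(ρt)_known − 3330 × (depth of known layers): K_A = 61497.44 − 3330×23.376 = −16344.64; K_B = 0 − 3330×(0.458 + 0) = −1525.14.
Balance: K_A = K_B − x×(3330 − 2730), so x = (K_B − K_A)/(3330 − 2730) = 14819.5/600 = 24.7 km.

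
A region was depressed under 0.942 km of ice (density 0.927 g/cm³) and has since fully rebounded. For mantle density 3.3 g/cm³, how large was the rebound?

0.265 km

Removing the load lets mantle flow back in; uplift u satisfies ρ_ice t = ρ_m u.
u = t ρ_ice/ρ_m = 0.942 km × 0.927/3.3 = 0.265 km.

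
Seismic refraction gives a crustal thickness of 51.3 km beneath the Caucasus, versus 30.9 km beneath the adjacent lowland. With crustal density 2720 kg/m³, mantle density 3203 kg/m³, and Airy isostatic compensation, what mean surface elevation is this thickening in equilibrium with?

Excess crust Δ = 51.3 km − 30.9 km = 20.4 km, split between elevation h and root r with h + r = Δ.
Airy balance ρ_c h = (ρ_m − ρ_c) r gives r = h ρ_c/(ρ_m − ρ_c), so h (1 + ρ_c/(ρ_m − ρ_c)) = Δ, i.e. h = Δ (ρ_m − ρ_c)/ρ_m.
h = 20.4 km × 483/3203 = 3.08 km.

3.08 km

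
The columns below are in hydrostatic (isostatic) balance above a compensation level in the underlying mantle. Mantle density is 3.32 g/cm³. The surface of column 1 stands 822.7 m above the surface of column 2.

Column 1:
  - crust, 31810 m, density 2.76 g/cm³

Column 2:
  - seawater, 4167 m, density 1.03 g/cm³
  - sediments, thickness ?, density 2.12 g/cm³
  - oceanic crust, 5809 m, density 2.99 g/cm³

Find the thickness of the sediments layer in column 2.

3020 m

Take the compensation level at the base of the deeper column (depth z_c below the surface of column 1) and equate Σ ρ_i t_i down to z_c; mantle fills any gap and the z_c terms cancel.
Column 1: 31810×2.76 + (z_c − 31810)×3.32
Column 2: 822.7×0 + 4167×1.03 + x×2.12 + 5809×2.99 + (z_c − 822.7 − 9976 − x)×3.32
The z_c×3.32 term appears on both sides and cancels. Collect the known terms of each column as K = Σ(ρt)_known − 3.32 × (depth of known layers): K_1 = 87795.6 − 3.32×31810 = −17813.6; K_2 = 21660.92 − 3.32×(822.7 + 9976) = −14190.764.
Balance: K_1 = K_2 − x×(3.32 − 2.12), so x = (K_2 − K_1)/(3.32 − 2.12) = 3622.84/1.2 = 3020 m.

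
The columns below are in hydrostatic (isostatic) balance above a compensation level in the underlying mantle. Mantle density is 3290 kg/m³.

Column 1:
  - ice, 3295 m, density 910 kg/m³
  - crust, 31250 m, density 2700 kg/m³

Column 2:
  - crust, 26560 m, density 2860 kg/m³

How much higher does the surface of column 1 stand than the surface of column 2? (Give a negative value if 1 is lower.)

For any compensation level in the mantle, the mantle terms cancel and isostasy reduces to e = (Σt_1 − Σt_2) − (Σ(ρt)_1 − Σ(ρt)_2) / ρ_m.
Σt_1 = 34545 m; Σt_2 = 26560 m; Σ(ρt)_1 = 87373450; Σ(ρt)_2 = 75961600 (in m·kg/m³).
e = (34545 − 26560) − (87373450 − 75961600) / 3290 = 4520 m.

4520 m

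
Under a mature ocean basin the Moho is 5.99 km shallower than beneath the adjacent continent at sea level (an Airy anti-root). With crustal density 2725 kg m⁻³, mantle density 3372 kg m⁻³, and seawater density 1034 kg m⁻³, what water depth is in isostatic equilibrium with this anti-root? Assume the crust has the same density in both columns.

Replacing a thickness d of crust by seawater at the top must be balanced by replacing crust with mantle at the base: d (ρ_c − ρ_w) = a (ρ_m − ρ_c).
d = a (ρ_m − ρ_c)/(ρ_c − ρ_w) = 5.99 km × 647/1691 = 2.29 km.

2.29 km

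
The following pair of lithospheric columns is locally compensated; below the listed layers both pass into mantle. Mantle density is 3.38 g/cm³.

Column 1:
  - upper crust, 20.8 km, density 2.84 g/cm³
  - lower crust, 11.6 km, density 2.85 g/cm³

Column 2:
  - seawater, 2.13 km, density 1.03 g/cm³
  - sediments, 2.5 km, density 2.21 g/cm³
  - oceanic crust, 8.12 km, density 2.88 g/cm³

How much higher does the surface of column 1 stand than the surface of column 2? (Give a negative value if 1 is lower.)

For any compensation level in the mantle, the mantle terms cancel and isostasy reduces to e = (Σt_1 − Σt_2) − (Σ(ρt)_1 − Σ(ρt)_2) / ρ_m.
Σt_1 = 32.4 km; Σt_2 = 12.75 km; Σ(ρt)_1 = 92.132; Σ(ρt)_2 = 31.1045 (in km·g/cm³).
e = (32.4 − 12.75) − (92.132 − 31.1045) / 3.38 = 1.59 km.

1.59 km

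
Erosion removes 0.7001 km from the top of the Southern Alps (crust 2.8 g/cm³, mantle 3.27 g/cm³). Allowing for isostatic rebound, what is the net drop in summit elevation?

0.101 km

Rebound u = e ρ_c/ρ_m = 0.7001 km × 2.8/3.27 = 0.5995 km.
Net surface drop = e − u = 0.7001 km − 0.5995 km = e (ρ_m − ρ_c)/ρ_m = 0.101 km.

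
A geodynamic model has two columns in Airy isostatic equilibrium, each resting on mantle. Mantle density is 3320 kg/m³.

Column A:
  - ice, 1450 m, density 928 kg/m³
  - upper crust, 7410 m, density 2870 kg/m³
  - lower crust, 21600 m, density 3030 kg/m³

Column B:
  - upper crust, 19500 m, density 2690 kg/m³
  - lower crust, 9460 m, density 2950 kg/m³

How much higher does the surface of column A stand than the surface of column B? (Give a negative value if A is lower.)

−819 m

For any compensation level in the mantle, the mantle terms cancel and isostasy reduces to e = (Σt_A − Σt_B) − (Σ(ρt)_A − Σ(ρt)_B) / ρ_m.
Σt_A = 30460 m; Σt_B = 28960 m; Σ(ρt)_A = 88060300; Σ(ρt)_B = 80362000 (in m·kg/m³).
e = (30460 − 28960) − (88060300 − 80362000) / 3320 = −819 m.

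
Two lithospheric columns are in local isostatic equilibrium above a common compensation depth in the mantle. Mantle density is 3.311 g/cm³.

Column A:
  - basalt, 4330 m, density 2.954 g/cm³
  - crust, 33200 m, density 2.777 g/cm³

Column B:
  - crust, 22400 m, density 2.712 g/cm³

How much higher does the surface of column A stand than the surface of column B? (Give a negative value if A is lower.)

1770 m

For any compensation level in the mantle, the mantle terms cancel and isostasy reduces to e = (Σt_A − Σt_B) − (Σ(ρt)_A − Σ(ρt)_B) / ρ_m.
Σt_A = 37530 m; Σt_B = 22400 m; Σ(ρt)_A = 104987.22; Σ(ρt)_B = 60748.8 (in m·g/cm³).
e = (37530 − 22400) − (104987.22 − 60748.8) / 3.311 = 1770 m.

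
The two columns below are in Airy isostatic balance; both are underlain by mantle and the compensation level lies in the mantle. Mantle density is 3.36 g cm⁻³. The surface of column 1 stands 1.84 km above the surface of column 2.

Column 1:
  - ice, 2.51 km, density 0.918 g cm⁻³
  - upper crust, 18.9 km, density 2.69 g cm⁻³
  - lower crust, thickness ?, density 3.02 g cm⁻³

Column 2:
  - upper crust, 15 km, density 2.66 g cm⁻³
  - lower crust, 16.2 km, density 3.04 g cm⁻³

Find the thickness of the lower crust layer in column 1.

9.04 km

Take the compensation level at the base of the deeper column (depth z_c below the surface of column 1) and equate Σ ρ_i t_i down to z_c; mantle fills any gap and the z_c terms cancel.
Column 1: 2.51×0.918 + 18.9×2.69 + x×3.02 + (z_c − 21.41 − x)×3.36
Column 2: 1.84×0 + 15×2.66 + 16.2×3.04 + (z_c − 1.84 − 31.2)×3.36
The z_c×3.36 term appears on both sides and cancels. Collect the known terms of each column as K = Σ(ρt)_known − 3.36 × (depth of known layers): K_1 = 53.14518 − 3.36×21.41 = −18.79242; K_2 = 89.148 − 3.36×(1.84 + 31.2) = −21.8664.
Balance: K_1 − x×(3.36 − 3.02) = K_2, so x = (K_1 − K_2)/(3.36 − 3.02) = 3.07398/0.34 = 9.04 km.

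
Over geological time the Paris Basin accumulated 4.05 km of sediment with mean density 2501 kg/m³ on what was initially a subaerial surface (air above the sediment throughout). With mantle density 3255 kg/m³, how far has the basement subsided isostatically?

Subaerial load: s = t ρ_sed / ρ_m = 4.05 km × 2501/3255 = 3.11 km.

3.11 km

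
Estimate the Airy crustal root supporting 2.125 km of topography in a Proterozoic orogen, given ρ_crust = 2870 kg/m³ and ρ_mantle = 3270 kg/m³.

In Airy isostatic equilibrium: the weight of the topography is balanced by the buoyancy of the root, ρ_c h = (ρ_m − ρ_c) r.
r = h · ρ_c / (ρ_m − ρ_c) = 2.125 km × 2870 / (3270 − 2870) = 15.2 km.

15.2 km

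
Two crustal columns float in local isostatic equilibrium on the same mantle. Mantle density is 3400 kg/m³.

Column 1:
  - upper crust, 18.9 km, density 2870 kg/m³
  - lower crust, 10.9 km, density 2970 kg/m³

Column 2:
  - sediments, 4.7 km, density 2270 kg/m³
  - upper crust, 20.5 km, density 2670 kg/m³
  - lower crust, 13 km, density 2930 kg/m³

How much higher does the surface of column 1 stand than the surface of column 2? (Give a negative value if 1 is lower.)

For any compensation level in the mantle, the mantle terms cancel and isostasy reduces to e = (Σt_1 − Σt_2) − (Σ(ρt)_1 − Σ(ρt)_2) / ρ_m.
Σt_1 = 29.8 km; Σt_2 = 38.2 km; Σ(ρt)_1 = 86616; Σ(ρt)_2 = 103494 (in km·kg/m³).
e = (29.8 − 38.2) − (86616 − 103494) / 3400 = −3.44 km.

−3.44 km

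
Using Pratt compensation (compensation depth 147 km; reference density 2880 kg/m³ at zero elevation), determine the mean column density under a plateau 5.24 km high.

2780 kg/m³

Pratt balance: ρ_ref D = ρ (D + h).
ρ = ρ_ref D/(D + h) = 2880 × 147 km/(147 km + 5.24 km) = 2780 kg/m³.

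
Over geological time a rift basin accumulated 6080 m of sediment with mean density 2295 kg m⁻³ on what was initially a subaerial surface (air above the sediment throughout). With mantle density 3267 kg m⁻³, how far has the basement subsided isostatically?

4270 m

Subaerial load: s = t ρ_sed / ρ_m = 6080 m × 2295/3267 = 4270 m.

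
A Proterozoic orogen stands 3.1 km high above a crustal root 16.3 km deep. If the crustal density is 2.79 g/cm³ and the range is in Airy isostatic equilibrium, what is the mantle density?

3.32 g/cm³

Airy balance: ρ_c h = (ρ_m − ρ_c) r → ρ_m = ρ_c (1 + h/r).
ρ_m = 2.79 × (1 + 3.1 km/16.3 km) = 3.32 g/cm³.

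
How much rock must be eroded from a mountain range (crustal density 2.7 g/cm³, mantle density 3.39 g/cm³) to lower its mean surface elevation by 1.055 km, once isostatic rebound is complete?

Net drop Δ = e − u = e − e ρ_c/ρ_m = e (ρ_m − ρ_c)/ρ_m.
e = Δ ρ_m/(ρ_m − ρ_c) = 1.055 km × 3.39/0.69 = 5.18 km.

5.18 km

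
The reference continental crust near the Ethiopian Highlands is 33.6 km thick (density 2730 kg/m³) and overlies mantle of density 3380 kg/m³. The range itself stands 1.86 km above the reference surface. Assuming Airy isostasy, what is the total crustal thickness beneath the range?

43.3 km

Root depth r = h ρ_c / (ρ_m − ρ_c) = 1.86 km × 2730 / 650 = 7.812 km.
Total thickness = T + h + r = 33.6 km + 1.86 km + 7.812 km = 43.3 km.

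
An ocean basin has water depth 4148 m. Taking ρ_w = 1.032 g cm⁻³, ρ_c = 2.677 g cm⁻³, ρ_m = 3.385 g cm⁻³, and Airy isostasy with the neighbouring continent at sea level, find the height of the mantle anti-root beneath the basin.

9640 m

By Archimedes' principle applied to the lithosphere: replacing crust with seawater at the top is compensated by replacing crust with mantle at the base: d (ρ_c − ρ_w) = a (ρ_m − ρ_c).
a = d (ρ_c − ρ_w)/(ρ_m − ρ_c) = 4148 m × 1.645/0.708 = 9640 m.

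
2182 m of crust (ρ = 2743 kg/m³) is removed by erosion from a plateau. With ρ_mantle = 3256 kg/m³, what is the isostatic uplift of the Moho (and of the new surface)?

1840 m

Unloading: uplift u = e ρ_c/ρ_m = 2182 m × 2743/3256 = 1840 m.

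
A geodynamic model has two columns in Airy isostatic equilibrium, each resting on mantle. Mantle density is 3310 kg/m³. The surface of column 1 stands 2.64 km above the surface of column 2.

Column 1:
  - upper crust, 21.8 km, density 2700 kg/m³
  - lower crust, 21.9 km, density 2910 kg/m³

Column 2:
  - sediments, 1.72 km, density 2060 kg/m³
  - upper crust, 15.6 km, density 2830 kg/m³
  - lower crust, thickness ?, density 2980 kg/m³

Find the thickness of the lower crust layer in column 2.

Take the compensation level at the base of the deeper column (depth z_c below the surface of column 1) and equate Σ ρ_i t_i down to z_c; mantle fills any gap and the z_c terms cancel.
Column 1: 21.8×2700 + 21.9×2910 + (z_c − 43.7)×3310
Column 2: 2.64×0 + 1.72×2060 + 15.6×2830 + x×2980 + (z_c − 2.64 − 17.32 − x)×3310
The z_c×3310 term appears on both sides and cancels. Collect the known terms of each column as K = Σ(ρt)_known − 3310 × (depth of known layers): K_1 = 122589 − 3310×43.7 = −22058; K_2 = 47691.2 − 3310×(2.64 + 17.32) = −18376.4.
Balance: K_1 = K_2 − x×(3310 − 2980), so x = (K_2 − K_1)/(3310 − 2980) = 3681.6/330 = 11.2 km.

11.2 km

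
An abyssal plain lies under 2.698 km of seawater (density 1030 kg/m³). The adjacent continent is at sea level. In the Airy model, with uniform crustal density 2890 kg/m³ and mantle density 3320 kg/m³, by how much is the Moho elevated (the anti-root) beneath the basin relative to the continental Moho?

11.7 km

Balancing pressure at the compensation depth: replacing crust with seawater at the top is compensated by replacing crust with mantle at the base: d (ρ_c − ρ_w) = a (ρ_m − ρ_c).
a = d (ρ_c − ρ_w)/(ρ_m − ρ_c) = 2.698 km × 1860/430 = 11.7 km.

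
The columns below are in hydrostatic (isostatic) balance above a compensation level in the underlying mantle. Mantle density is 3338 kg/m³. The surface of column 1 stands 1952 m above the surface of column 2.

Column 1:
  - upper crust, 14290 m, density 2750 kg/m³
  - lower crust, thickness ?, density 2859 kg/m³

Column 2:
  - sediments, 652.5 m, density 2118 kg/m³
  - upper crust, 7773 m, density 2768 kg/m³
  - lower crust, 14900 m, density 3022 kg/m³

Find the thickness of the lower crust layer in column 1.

16800 m

Take the compensation level at the base of the deeper column (depth z_c below the surface of column 1) and equate Σ ρ_i t_i down to z_c; mantle fills any gap and the z_c terms cancel.
Column 1: 14290×2750 + x×2859 + (z_c − 14290 − x)×3338
Column 2: 1952×0 + 652.5×2118 + 7773×2768 + 14900×3022 + (z_c − 1952 − 23325.5)×3338
The z_c×3338 term appears on both sides and cancels. Collect the known terms of each column as K = Σ(ρt)_known − 3338 × (depth of known layers): K_1 = 39297500 − 3338×14290 = −8402520; K_2 = 67925459 − 3338×(1952 + 23325.5) = −16450836.
Balance: K_1 − x×(3338 − 2859) = K_2, so x = (K_1 − K_2)/(3338 − 2859) = 8048320/479 = 16800 m.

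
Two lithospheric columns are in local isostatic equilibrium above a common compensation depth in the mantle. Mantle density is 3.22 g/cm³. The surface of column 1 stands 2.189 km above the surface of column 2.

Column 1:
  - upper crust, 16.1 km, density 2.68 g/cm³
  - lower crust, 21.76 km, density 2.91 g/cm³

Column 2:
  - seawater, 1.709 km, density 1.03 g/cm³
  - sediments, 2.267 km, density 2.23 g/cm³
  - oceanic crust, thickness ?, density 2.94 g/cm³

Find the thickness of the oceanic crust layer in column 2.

Take the compensation level at the base of the deeper column (depth z_c below the surface of column 1) and equate Σ ρ_i t_i down to z_c; mantle fills any gap and the z_c terms cancel.
Column 1: 16.1×2.68 + 21.76×2.91 + (z_c − 37.86)×3.22
Column 2: 2.189×0 + 1.709×1.03 + 2.267×2.23 + x×2.94 + (z_c − 2.189 − 3.976 − x)×3.22
The z_c×3.22 term appears on both sides and cancels. Collect the known terms of each column as K = Σ(ρt)_known − 3.22 × (depth of known layers): K_1 = 106.4696 − 3.22×37.86 = −15.4396; K_2 = 6.81568 − 3.22×(2.189 + 3.976) = −13.03562.
Balance: K_1 = K_2 − x×(3.22 − 2.94), so x = (K_2 − K_1)/(3.22 − 2.94) = 2.40398/0.28 = 8.59 km.

8.59 km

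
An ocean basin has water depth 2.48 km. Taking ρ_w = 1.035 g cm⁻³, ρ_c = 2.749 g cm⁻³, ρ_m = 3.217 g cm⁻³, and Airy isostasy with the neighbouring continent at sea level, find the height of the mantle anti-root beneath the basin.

Isostatic balance requires: replacing crust with seawater at the top is compensated by replacing crust with mantle at the base: d (ρ_c − ρ_w) = a (ρ_m − ρ_c).
a = d (ρ_c − ρ_w)/(ρ_m − ρ_c) = 2.48 km × 1.714/0.468 = 9.08 km.

9.08 km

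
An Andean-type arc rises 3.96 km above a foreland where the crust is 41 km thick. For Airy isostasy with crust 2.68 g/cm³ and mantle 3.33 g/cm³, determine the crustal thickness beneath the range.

61.3 km

Root depth r = h ρ_c / (ρ_m − ρ_c) = 3.96 km × 2.68 / 0.65 = 16.33 km.
Total thickness = T + h + r = 41 km + 3.96 km + 16.33 km = 61.3 km.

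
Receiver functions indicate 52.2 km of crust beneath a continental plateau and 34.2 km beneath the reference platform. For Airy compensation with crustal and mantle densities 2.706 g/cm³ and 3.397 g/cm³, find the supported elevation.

Excess crust Δ = 52.2 km − 34.2 km = 18 km, split between elevation h and root r with h + r = Δ.
Airy balance ρ_c h = (ρ_m − ρ_c) r gives r = h ρ_c/(ρ_m − ρ_c), so h (1 + ρ_c/(ρ_m − ρ_c)) = Δ, i.e. h = Δ (ρ_m − ρ_c)/ρ_m.
h = 18 km × 0.691/3.397 = 3.66 km.

3.66 km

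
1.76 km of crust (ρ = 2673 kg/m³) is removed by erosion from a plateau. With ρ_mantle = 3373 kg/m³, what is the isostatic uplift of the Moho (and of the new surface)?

Unloading: uplift u = e ρ_c/ρ_m = 1.76 km × 2673/3373 = 1.39 km.

1.39 km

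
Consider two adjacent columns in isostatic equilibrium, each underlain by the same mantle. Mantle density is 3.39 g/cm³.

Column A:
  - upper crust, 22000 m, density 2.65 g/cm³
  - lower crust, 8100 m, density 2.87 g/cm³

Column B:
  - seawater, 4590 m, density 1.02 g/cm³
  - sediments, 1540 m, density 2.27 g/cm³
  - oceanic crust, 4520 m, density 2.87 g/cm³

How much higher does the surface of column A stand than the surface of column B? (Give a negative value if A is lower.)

1630 m

For any compensation level in the mantle, the mantle terms cancel and isostasy reduces to e = (Σt_A − Σt_B) − (Σ(ρt)_A − Σ(ρt)_B) / ρ_m.
Σt_A = 30100 m; Σt_B = 10650 m; Σ(ρt)_A = 81547; Σ(ρt)_B = 21150 (in m·g/cm³).
e = (30100 − 10650) − (81547 − 21150) / 3.39 = 1630 m.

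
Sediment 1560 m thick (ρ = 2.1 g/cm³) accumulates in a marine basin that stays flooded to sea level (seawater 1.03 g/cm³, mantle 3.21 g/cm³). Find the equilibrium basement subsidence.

Submarine loading: the sediment displaces seawater, and the subsidence is in turn flooded, so s (ρ_m − ρ_w) = t (ρ_sed − ρ_w).
s = 1560 m × (2.1 − 1.03) / (3.21 − 1.03) = 766 m.

766 m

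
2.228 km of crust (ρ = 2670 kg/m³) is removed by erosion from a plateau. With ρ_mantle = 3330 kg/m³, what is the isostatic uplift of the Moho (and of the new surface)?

1.79 km

Unloading: uplift u = e ρ_c/ρ_m = 2.228 km × 2670/3330 = 1.79 km.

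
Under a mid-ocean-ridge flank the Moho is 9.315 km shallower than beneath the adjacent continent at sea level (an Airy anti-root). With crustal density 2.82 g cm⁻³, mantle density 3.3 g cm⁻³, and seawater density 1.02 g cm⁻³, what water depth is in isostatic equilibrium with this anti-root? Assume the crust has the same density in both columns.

2.48 km

Replacing a thickness d of crust by seawater at the top must be balanced by replacing crust with mantle at the base: d (ρ_c − ρ_w) = a (ρ_m − ρ_c).
d = a (ρ_m − ρ_c)/(ρ_c − ρ_w) = 9.315 km × 0.48/1.8 = 2.48 km.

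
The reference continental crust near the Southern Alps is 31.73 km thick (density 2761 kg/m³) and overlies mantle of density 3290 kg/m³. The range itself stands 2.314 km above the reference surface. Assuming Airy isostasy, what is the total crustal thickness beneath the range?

Root depth r = h ρ_c / (ρ_m − ρ_c) = 2.314 km × 2761 / 529 = 12.08 km.
Total thickness = T + h + r = 31.73 km + 2.314 km + 12.08 km = 46.1 km.

46.1 km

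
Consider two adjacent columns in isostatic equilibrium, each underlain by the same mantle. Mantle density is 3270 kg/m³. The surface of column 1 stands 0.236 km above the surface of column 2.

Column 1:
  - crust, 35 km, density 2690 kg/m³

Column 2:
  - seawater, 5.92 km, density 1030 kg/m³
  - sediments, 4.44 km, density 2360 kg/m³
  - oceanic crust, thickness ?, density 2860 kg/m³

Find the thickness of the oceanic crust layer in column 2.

Take the compensation level at the base of the deeper column (depth z_c below the surface of column 1) and equate Σ ρ_i t_i down to z_c; mantle fills any gap and the z_c terms cancel.
Column 1: 35×2690 + (z_c − 35)×3270
Column 2: 0.236×0 + 5.92×1030 + 4.44×2360 + x×2860 + (z_c − 0.236 − 10.36 − x)×3270
The z_c×3270 term appears on both sides and cancels. Collect the known terms of each column as K = Σ(ρt)_known − 3270 × (depth of known layers): K_1 = 94150 − 3270×35 = −20300; K_2 = 16576 − 3270×(0.236 + 10.36) = −18072.92.
Balance: K_1 = K_2 − x×(3270 − 2860), so x = (K_2 − K_1)/(3270 − 2860) = 2227.08/410 = 5.43 km.

5.43 km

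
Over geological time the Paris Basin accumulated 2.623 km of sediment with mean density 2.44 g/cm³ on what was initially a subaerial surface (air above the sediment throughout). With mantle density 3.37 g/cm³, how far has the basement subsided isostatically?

Subaerial load: s = t ρ_sed / ρ_m = 2.623 km × 2.44/3.37 = 1.9 km.

1.9 km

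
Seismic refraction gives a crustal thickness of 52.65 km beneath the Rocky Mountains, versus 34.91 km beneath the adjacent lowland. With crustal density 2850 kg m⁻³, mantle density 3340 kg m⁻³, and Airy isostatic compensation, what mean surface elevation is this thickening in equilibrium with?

2.6 km

Excess crust Δ = 52.65 km − 34.91 km = 17.74 km, split between elevation h and root r with h + r = Δ.
Airy balance ρ_c h = (ρ_m − ρ_c) r gives r = h ρ_c/(ρ_m − ρ_c), so h (1 + ρ_c/(ρ_m − ρ_c)) = Δ, i.e. h = Δ (ρ_m − ρ_c)/ρ_m.
h = 17.74 km × 490/3340 = 2.6 km.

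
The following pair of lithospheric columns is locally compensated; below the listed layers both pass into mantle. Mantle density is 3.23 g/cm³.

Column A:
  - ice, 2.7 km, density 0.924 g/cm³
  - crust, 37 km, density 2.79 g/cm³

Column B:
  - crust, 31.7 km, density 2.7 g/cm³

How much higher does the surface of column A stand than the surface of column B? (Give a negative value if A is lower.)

For any compensation level in the mantle, the mantle terms cancel and isostasy reduces to e = (Σt_A − Σt_B) − (Σ(ρt)_A − Σ(ρt)_B) / ρ_m.
Σt_A = 39.7 km; Σt_B = 31.7 km; Σ(ρt)_A = 105.7248; Σ(ρt)_B = 85.59 (in km·g/cm³).
e = (39.7 − 31.7) − (105.7248 − 85.59) / 3.23 = 1.77 km.

1.77 km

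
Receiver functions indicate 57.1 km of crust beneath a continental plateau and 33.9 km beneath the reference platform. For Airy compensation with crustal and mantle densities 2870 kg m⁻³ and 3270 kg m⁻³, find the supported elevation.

Excess crust Δ = 57.1 km − 33.9 km = 23.2 km, split between elevation h and root r with h + r = Δ.
Airy balance ρ_c h = (ρ_m − ρ_c) r gives r = h ρ_c/(ρ_m − ρ_c), so h (1 + ρ_c/(ρ_m − ρ_c)) = Δ, i.e. h = Δ (ρ_m − ρ_c)/ρ_m.
h = 23.2 km × 400/3270 = 2.84 km.

2.84 km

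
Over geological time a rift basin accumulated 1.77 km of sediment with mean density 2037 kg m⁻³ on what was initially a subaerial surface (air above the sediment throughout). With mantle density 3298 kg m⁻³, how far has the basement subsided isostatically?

1.09 km

Subaerial load: s = t ρ_sed / ρ_m = 1.77 km × 2037/3298 = 1.09 km.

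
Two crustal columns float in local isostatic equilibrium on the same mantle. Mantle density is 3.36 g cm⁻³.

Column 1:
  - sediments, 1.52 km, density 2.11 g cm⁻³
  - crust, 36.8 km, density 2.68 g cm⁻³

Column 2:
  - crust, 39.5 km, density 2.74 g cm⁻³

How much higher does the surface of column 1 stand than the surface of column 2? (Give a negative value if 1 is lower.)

0.724 km

For any compensation level in the mantle, the mantle terms cancel and isostasy reduces to e = (Σt_1 − Σt_2) − (Σ(ρt)_1 − Σ(ρt)_2) / ρ_m.
Σt_1 = 38.32 km; Σt_2 = 39.5 km; Σ(ρt)_1 = 101.8312; Σ(ρt)_2 = 108.23 (in km·g cm⁻³).
e = (38.32 − 39.5) − (101.8312 − 108.23) / 3.36 = 0.724 km.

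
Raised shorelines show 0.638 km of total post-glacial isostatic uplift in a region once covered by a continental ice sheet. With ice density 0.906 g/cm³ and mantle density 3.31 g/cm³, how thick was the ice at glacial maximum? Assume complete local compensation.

2.33 km

u = t ρ_ice/ρ_m → t = u ρ_m/ρ_ice = 0.638 km × 3.31/0.906 = 2.33 km.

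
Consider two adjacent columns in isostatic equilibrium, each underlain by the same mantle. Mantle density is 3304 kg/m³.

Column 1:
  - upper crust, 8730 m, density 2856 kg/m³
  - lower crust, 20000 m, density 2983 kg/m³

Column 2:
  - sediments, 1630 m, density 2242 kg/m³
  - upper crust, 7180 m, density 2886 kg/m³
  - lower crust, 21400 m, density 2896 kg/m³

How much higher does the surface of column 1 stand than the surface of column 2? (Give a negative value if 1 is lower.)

For any compensation level in the mantle, the mantle terms cancel and isostasy reduces to e = (Σt_1 − Σt_2) − (Σ(ρt)_1 − Σ(ρt)_2) / ρ_m.
Σt_1 = 28730 m; Σt_2 = 30210 m; Σ(ρt)_1 = 84592880; Σ(ρt)_2 = 86350340 (in m·kg/m³).
e = (28730 − 30210) − (84592880 − 86350340) / 3304 = −948 m.

−948 m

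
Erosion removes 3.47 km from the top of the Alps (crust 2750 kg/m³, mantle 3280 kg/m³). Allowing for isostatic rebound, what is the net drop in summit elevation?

0.561 km

Rebound u = e ρ_c/ρ_m = 3.47 km × 2750/3280 = 2.909 km.
Net surface drop = e − u = 3.47 km − 2.909 km = e (ρ_m − ρ_c)/ρ_m = 0.561 km.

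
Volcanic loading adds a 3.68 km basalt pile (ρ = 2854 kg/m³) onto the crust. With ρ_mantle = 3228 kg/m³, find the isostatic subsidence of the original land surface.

3.25 km

Subaerial loading: s = t ρ_load / ρ_m.
s = 3.68 km × 2854/3228 = 3.25 km.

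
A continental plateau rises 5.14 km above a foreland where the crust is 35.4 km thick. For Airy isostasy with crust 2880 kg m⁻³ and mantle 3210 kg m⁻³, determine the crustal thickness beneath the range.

Root depth r = h ρ_c / (ρ_m − ρ_c) = 5.14 km × 2880 / 330 = 44.86 km.
Total thickness = T + h + r = 35.4 km + 5.14 km + 44.86 km = 85.4 km.

85.4 km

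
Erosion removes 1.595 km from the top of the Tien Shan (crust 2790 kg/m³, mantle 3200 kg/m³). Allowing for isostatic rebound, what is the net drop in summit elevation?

0.204 km

Rebound u = e ρ_c/ρ_m = 1.595 km × 2790/3200 = 1.391 km.
Net surface drop = e − u = 1.595 km − 1.391 km = e (ρ_m − ρ_c)/ρ_m = 0.204 km.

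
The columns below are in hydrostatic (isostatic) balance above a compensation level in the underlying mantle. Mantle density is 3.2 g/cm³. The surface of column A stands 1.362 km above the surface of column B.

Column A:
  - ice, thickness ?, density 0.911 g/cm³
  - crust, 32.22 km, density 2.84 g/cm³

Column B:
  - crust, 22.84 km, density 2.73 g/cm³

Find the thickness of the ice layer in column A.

Take the compensation level at the base of the deeper column (depth z_c below the surface of column A) and equate Σ ρ_i t_i down to z_c; mantle fills any gap and the z_c terms cancel.
Column A: x×0.911 + 32.22×2.84 + (z_c − 32.22 − x)×3.2
Column B: 1.362×0 + 22.84×2.73 + (z_c − 1.362 − 22.84)×3.2
The z_c×3.2 term appears on both sides and cancels. Collect the known terms of each column as K = Σ(ρt)_known − 3.2 × (depth of known layers): K_A = 91.5048 − 3.2×32.22 = −11.5992; K_B = 62.3532 − 3.2×(1.362 + 22.84) = −15.0932.
Balance: K_A − x×(3.2 − 0.911) = K_B, so x = (K_A − K_B)/(3.2 − 0.911) = 3.494/2.289 = 1.53 km.

1.53 km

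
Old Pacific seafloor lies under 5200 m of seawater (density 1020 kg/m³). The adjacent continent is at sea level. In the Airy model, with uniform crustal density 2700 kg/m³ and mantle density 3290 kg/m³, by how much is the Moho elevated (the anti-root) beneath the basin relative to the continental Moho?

Equating mass per unit area of the two columns: replacing crust with seawater at the top is compensated by replacing crust with mantle at the base: d (ρ_c − ρ_w) = a (ρ_m − ρ_c).
a = d (ρ_c − ρ_w)/(ρ_m − ρ_c) = 5200 m × 1680/590 = 14800 m.

14800 m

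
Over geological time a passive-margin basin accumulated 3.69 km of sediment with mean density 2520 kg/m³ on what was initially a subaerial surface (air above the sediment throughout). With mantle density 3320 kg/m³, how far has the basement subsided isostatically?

2.8 km

Subaerial load: s = t ρ_sed / ρ_m = 3.69 km × 2520/3320 = 2.8 km.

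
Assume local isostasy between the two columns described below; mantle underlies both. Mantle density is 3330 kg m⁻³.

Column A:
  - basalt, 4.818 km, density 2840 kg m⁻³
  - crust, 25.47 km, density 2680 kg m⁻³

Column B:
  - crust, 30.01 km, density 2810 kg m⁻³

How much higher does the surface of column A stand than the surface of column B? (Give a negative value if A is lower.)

For any compensation level in the mantle, the mantle terms cancel and isostasy reduces to e = (Σt_A − Σt_B) − (Σ(ρt)_A − Σ(ρt)_B) / ρ_m.
Σt_A = 30.288 km; Σt_B = 30.01 km; Σ(ρt)_A = 81942.72; Σ(ρt)_B = 84328.1 (in km·kg m⁻³).
e = (30.288 − 30.01) − (81942.72 − 84328.1) / 3330 = 0.994 km.

0.994 km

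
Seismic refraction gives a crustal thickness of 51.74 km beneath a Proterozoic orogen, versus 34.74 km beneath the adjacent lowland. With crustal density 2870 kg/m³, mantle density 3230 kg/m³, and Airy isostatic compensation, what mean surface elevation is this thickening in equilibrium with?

1.89 km

Excess crust Δ = 51.74 km − 34.74 km = 17 km, split between elevation h and root r with h + r = Δ.
Airy balance ρ_c h = (ρ_m − ρ_c) r gives r = h ρ_c/(ρ_m − ρ_c), so h (1 + ρ_c/(ρ_m − ρ_c)) = Δ, i.e. h = Δ (ρ_m − ρ_c)/ρ_m.
h = 17 km × 360/3230 = 1.89 km.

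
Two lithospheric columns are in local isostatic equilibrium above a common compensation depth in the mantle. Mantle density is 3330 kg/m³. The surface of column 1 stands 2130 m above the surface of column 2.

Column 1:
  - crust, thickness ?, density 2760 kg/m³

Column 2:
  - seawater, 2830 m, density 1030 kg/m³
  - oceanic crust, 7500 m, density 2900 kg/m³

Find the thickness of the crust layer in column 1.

29500 m

Take the compensation level at the base of the deeper column (depth z_c below the surface of column 1) and equate Σ ρ_i t_i down to z_c; mantle fills any gap and the z_c terms cancel.
Column 1: x×2760 + (z_c − 0 − x)×3330
Column 2: 2130×0 + 2830×1030 + 7500×2900 + (z_c − 2130 − 10330)×3330
The z_c×3330 term appears on both sides and cancels. Collect the known terms of each column as K = Σ(ρt)_known − 3330 × (depth of known layers): K_1 = 0 − 3330×0 = 0; K_2 = 24664900 − 3330×(2130 + 10330) = −16826900.
Balance: K_1 − x×(3330 − 2760) = K_2, so x = (K_1 − K_2)/(3330 − 2760) = 16826900/570 = 29500 m.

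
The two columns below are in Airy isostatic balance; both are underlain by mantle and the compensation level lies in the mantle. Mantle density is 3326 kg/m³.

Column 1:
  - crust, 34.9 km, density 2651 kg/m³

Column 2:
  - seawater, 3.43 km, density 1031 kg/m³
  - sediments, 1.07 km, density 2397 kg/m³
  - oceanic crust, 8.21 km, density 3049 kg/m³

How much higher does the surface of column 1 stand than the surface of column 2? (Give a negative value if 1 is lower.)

3.73 km

For any compensation level in the mantle, the mantle terms cancel and isostasy reduces to e = (Σt_1 − Σt_2) − (Σ(ρt)_1 − Σ(ρt)_2) / ρ_m.
Σt_1 = 34.9 km; Σt_2 = 12.71 km; Σ(ρt)_1 = 92519.9; Σ(ρt)_2 = 31133.41 (in km·kg/m³).
e = (34.9 − 12.71) − (92519.9 − 31133.41) / 3326 = 3.73 km.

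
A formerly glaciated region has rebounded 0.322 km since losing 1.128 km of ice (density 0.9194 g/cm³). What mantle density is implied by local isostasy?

3.22 g/cm³

ρ_m = ρ_ice t / u = 0.9194 × 1.128 km/0.322 km = 3.22 g/cm³.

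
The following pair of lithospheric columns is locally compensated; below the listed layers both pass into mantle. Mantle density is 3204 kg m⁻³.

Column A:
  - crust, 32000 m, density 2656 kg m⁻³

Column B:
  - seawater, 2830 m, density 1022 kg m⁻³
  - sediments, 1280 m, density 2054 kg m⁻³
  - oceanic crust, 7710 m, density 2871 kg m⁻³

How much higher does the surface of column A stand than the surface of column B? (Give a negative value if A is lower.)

For any compensation level in the mantle, the mantle terms cancel and isostasy reduces to e = (Σt_A − Σt_B) − (Σ(ρt)_A − Σ(ρt)_B) / ρ_m.
Σt_A = 32000 m; Σt_B = 11820 m; Σ(ρt)_A = 84992000; Σ(ρt)_B = 27656790 (in m·kg m⁻³).
e = (32000 − 11820) − (84992000 − 27656790) / 3204 = 2290 m.

2290 m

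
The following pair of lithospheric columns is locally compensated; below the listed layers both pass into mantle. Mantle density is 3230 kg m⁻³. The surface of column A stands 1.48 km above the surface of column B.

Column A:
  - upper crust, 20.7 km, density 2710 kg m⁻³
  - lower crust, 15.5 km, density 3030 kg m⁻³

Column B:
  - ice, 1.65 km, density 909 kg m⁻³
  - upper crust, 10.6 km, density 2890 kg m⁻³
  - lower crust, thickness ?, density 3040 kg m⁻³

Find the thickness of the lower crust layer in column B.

8.68 km

Take the compensation level at the base of the deeper column (depth z_c below the surface of column A) and equate Σ ρ_i t_i down to z_c; mantle fills any gap and the z_c terms cancel.
Column A: 20.7×2710 + 15.5×3030 + (z_c − 36.2)×3230
Column B: 1.48×0 + 1.65×909 + 10.6×2890 + x×3040 + (z_c − 1.48 − 12.25 − x)×3230
The z_c×3230 term appears on both sides and cancels. Collect the known terms of each column as K = Σ(ρt)_known − 3230 × (depth of known layers): K_A = 103062 − 3230×36.2 = −13864; K_B = 32133.85 − 3230×(1.48 + 12.25) = −12214.05.
Balance: K_A = K_B − x×(3230 − 3040), so x = (K_B − K_A)/(3230 − 3040) = 1649.95/190 = 8.68 km.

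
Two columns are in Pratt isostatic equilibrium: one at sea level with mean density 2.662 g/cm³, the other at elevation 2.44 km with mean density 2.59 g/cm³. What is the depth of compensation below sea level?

ρ_ref D = ρ (D + h) → D (ρ_ref − ρ) = ρ h.
D = ρ h/(ρ_ref − ρ) = 2.59 × 2.44 km/(2.662 − 2.59) = 87.8 km.

87.8 km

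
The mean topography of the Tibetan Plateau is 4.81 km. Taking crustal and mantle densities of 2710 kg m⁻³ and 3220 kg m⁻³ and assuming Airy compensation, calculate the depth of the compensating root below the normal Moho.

25.6 km

Balancing pressure at the compensation depth: the weight of the topography is balanced by the buoyancy of the root, ρ_c h = (ρ_m − ρ_c) r.
r = h · ρ_c / (ρ_m − ρ_c) = 4.81 km × 2710 / (3220 − 2710) = 25.6 km.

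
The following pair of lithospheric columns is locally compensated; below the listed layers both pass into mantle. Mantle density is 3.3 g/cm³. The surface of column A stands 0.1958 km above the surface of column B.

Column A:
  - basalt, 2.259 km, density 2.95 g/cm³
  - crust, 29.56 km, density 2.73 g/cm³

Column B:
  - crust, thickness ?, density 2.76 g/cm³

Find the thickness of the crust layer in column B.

Take the compensation level at the base of the deeper column (depth z_c below the surface of column A) and equate Σ ρ_i t_i down to z_c; mantle fills any gap and the z_c terms cancel.
Column A: 2.259×2.95 + 29.56×2.73 + (z_c − 31.819)×3.3
Column B: 0.1958×0 + x×2.76 + (z_c − 0.1958 − 0 − x)×3.3
The z_c×3.3 term appears on both sides and cancels. Collect the known terms of each column as K = Σ(ρt)_known − 3.3 × (depth of known layers): K_A = 87.36285 − 3.3×31.819 = −17.63985; K_B = 0 − 3.3×(0.1958 + 0) = −0.64614.
Balance: K_A = K_B − x×(3.3 − 2.76), so x = (K_B − K_A)/(3.3 − 2.76) = 16.9937/0.54 = 31.5 km.

31.5 km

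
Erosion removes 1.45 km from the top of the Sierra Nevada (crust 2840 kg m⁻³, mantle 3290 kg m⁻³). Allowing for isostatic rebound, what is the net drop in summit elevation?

0.198 km

Rebound u = e ρ_c/ρ_m = 1.45 km × 2840/3290 = 1.252 km.
Net surface drop = e − u = 1.45 km − 1.252 km = e (ρ_m − ρ_c)/ρ_m = 0.198 km.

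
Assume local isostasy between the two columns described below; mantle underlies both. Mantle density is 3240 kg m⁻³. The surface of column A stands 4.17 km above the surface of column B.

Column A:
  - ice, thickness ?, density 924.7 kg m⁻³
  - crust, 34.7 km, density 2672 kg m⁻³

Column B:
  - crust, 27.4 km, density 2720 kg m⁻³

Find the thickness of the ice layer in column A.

3.48 km

Take the compensation level at the base of the deeper column (depth z_c below the surface of column A) and equate Σ ρ_i t_i down to z_c; mantle fills any gap and the z_c terms cancel.
Column A: x×924.7 + 34.7×2672 + (z_c − 34.7 − x)×3240
Column B: 4.17×0 + 27.4×2720 + (z_c − 4.17 − 27.4)×3240
The z_c×3240 term appears on both sides and cancels. Collect the known terms of each column as K = Σ(ρt)_known − 3240 × (depth of known layers): K_A = 92718.4 − 3240×34.7 = −19709.6; K_B = 74528 − 3240×(4.17 + 27.4) = −27758.8.
Balance: K_A − x×(3240 − 924.7) = K_B, so x = (K_A − K_B)/(3240 − 924.7) = 8049.2/2315.3 = 3.48 km.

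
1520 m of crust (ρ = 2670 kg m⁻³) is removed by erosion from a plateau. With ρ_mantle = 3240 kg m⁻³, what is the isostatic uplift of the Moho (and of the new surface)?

1250 m

Unloading: uplift u = e ρ_c/ρ_m = 1520 m × 2670/3240 = 1250 m.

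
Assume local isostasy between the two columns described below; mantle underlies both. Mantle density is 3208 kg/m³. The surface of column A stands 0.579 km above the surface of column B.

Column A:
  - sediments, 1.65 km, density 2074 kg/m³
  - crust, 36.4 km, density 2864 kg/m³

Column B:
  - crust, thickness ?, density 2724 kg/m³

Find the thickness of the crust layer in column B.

Take the compensation level at the base of the deeper column (depth z_c below the surface of column A) and equate Σ ρ_i t_i down to z_c; mantle fills any gap and the z_c terms cancel.
Column A: 1.65×2074 + 36.4×2864 + (z_c − 38.05)×3208
Column B: 0.579×0 + x×2724 + (z_c − 0.579 − 0 − x)×3208
The z_c×3208 term appears on both sides and cancels. Collect the known terms of each column as K = Σ(ρt)_known − 3208 × (depth of known layers): K_A = 107671.7 − 3208×38.05 = −14392.7; K_B = 0 − 3208×(0.579 + 0) = −1857.432.
Balance: K_A = K_B − x×(3208 − 2724), so x = (K_B − K_A)/(3208 − 2724) = 12535.3/484 = 25.9 km.

25.9 km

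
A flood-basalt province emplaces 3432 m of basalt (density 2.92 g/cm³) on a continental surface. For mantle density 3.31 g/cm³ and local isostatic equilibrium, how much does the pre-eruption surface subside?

3030 m

Subaerial loading: s = t ρ_load / ρ_m.
s = 3432 m × 2.92/3.31 = 3030 m.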